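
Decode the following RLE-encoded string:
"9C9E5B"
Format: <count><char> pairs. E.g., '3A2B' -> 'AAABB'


Expanding each <count><char> pair:
  9C -> 'CCCCCCCCC'
  9E -> 'EEEEEEEEE'
  5B -> 'BBBBB'

Decoded = CCCCCCCCCEEEEEEEEEBBBBB


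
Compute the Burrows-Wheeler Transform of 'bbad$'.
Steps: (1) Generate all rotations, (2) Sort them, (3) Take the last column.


Rotations (sorted):
  0: $bbad -> last char: d
  1: ad$bb -> last char: b
  2: bad$b -> last char: b
  3: bbad$ -> last char: $
  4: d$bba -> last char: a


BWT = dbb$a


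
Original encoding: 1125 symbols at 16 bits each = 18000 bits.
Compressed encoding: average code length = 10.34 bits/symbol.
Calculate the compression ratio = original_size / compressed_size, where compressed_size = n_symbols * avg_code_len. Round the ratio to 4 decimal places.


original_size = n_symbols * orig_bits = 1125 * 16 = 18000 bits
compressed_size = n_symbols * avg_code_len = 1125 * 10.34 = 11632.5 bits
ratio = original_size / compressed_size = 18000 / 11632.5 = 1.5474

Compression ratio = 1.5474


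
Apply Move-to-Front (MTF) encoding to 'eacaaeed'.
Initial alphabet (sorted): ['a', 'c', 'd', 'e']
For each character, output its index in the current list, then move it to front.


MTF encoding:
'e': index 3 in ['a', 'c', 'd', 'e'] -> ['e', 'a', 'c', 'd']
'a': index 1 in ['e', 'a', 'c', 'd'] -> ['a', 'e', 'c', 'd']
'c': index 2 in ['a', 'e', 'c', 'd'] -> ['c', 'a', 'e', 'd']
'a': index 1 in ['c', 'a', 'e', 'd'] -> ['a', 'c', 'e', 'd']
'a': index 0 in ['a', 'c', 'e', 'd'] -> ['a', 'c', 'e', 'd']
'e': index 2 in ['a', 'c', 'e', 'd'] -> ['e', 'a', 'c', 'd']
'e': index 0 in ['e', 'a', 'c', 'd'] -> ['e', 'a', 'c', 'd']
'd': index 3 in ['e', 'a', 'c', 'd'] -> ['d', 'e', 'a', 'c']


Output: [3, 1, 2, 1, 0, 2, 0, 3]


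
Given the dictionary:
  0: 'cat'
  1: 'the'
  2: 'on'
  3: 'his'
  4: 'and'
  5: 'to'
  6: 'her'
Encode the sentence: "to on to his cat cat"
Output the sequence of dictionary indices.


Look up each word in the dictionary:
  'to' -> 5
  'on' -> 2
  'to' -> 5
  'his' -> 3
  'cat' -> 0
  'cat' -> 0

Encoded: [5, 2, 5, 3, 0, 0]


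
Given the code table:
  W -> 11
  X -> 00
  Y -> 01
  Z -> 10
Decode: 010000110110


Decoding:
01 -> Y
00 -> X
00 -> X
11 -> W
01 -> Y
10 -> Z


Result: YXXWYZ


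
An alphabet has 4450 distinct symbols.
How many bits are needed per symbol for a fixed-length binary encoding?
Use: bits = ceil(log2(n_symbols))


log2(4450) = 12.1196
Bracket: 2^12 = 4096 < 4450 <= 2^13 = 8192
So ceil(log2(4450)) = 13

bits = ceil(log2(4450)) = ceil(12.1196) = 13 bits


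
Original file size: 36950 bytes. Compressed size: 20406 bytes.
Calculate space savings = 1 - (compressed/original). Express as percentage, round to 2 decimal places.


ratio = compressed/original = 20406/36950 = 0.55226
savings = 1 - ratio = 1 - 0.55226 = 0.44774
as a percentage: 0.44774 * 100 = 44.77%

Space savings = 1 - 20406/36950 = 44.77%


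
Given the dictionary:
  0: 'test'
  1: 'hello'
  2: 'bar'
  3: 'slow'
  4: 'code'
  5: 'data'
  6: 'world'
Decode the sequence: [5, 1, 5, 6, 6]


Look up each index in the dictionary:
  5 -> 'data'
  1 -> 'hello'
  5 -> 'data'
  6 -> 'world'
  6 -> 'world'

Decoded: "data hello data world world"


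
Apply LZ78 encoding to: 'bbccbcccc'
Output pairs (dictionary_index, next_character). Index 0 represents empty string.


LZ78 encoding steps:
Dictionary: {0: ''}
Step 1: w='' (idx 0), next='b' -> output (0, 'b'), add 'b' as idx 1
Step 2: w='b' (idx 1), next='c' -> output (1, 'c'), add 'bc' as idx 2
Step 3: w='' (idx 0), next='c' -> output (0, 'c'), add 'c' as idx 3
Step 4: w='bc' (idx 2), next='c' -> output (2, 'c'), add 'bcc' as idx 4
Step 5: w='c' (idx 3), next='c' -> output (3, 'c'), add 'cc' as idx 5


Encoded: [(0, 'b'), (1, 'c'), (0, 'c'), (2, 'c'), (3, 'c')]


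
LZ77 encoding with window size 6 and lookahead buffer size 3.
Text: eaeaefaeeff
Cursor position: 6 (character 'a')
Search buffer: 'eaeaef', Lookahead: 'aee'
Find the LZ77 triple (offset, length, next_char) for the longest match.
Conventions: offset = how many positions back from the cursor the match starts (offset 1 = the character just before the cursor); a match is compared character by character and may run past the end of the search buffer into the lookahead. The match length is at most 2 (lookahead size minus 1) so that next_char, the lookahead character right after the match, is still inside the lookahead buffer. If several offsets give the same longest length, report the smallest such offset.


Try each offset into the search buffer:
  offset=1 (pos 5, char 'f'): match length 0
  offset=2 (pos 4, char 'e'): match length 0
  offset=3 (pos 3, char 'a'): match length 2
  offset=4 (pos 2, char 'e'): match length 0
  offset=5 (pos 1, char 'a'): match length 2
  offset=6 (pos 0, char 'e'): match length 0
Longest match has length 2, found at offsets 3, 5; take the smallest, offset 3.
next_char = character at position 6 + 2 = 8 -> 'e'

Best match: offset=3, length=2 (matching 'ae' starting at position 3)
LZ77 triple: (3, 2, 'e')


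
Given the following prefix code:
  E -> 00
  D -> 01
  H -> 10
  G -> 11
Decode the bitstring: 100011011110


Decoding step by step:
Bits 10 -> H
Bits 00 -> E
Bits 11 -> G
Bits 01 -> D
Bits 11 -> G
Bits 10 -> H


Decoded message: HEGDGH


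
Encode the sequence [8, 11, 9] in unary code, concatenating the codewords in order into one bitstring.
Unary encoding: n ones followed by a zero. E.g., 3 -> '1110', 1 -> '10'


Encode each number as n ones followed by a terminating 0:
  8 -> 111111110 (9 bits)
  11 -> 111111111110 (12 bits)
  9 -> 1111111110 (10 bits)
Total length = 9 + 12 + 10 = 31 bits.

Unary([8, 11, 9]) = 1111111101111111111101111111110 (31 bits)


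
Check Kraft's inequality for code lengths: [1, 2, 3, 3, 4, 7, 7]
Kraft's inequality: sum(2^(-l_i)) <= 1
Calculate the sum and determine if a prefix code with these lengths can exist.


Sum = 2^(-1) + 2^(-2) + 2^(-3) + 2^(-3) + 2^(-4) + 2^(-7) + 2^(-7)
    = 0.5 + 0.25 + 0.125 + 0.125 + 0.0625 + 0.0078125 + 0.0078125
    = 138/128 = 1.078125
Since 1.078125 > 1, Kraft's inequality is NOT satisfied.
A prefix code with these lengths CANNOT exist.

Kraft sum = 1.078125. Not satisfied.


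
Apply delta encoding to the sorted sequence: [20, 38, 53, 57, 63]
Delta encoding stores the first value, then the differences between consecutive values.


First value: 20
Deltas:
  38 - 20 = 18
  53 - 38 = 15
  57 - 53 = 4
  63 - 57 = 6


Delta encoded: [20, 18, 15, 4, 6]


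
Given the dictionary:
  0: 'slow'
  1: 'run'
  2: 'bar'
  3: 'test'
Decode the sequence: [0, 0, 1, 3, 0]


Look up each index in the dictionary:
  0 -> 'slow'
  0 -> 'slow'
  1 -> 'run'
  3 -> 'test'
  0 -> 'slow'

Decoded: "slow slow run test slow"


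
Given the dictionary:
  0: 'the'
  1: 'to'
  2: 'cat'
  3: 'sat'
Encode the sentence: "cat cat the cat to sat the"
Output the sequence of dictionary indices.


Look up each word in the dictionary:
  'cat' -> 2
  'cat' -> 2
  'the' -> 0
  'cat' -> 2
  'to' -> 1
  'sat' -> 3
  'the' -> 0

Encoded: [2, 2, 0, 2, 1, 3, 0]


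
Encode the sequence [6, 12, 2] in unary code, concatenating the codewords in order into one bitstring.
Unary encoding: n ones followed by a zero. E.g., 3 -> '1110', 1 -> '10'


Encode each number as n ones followed by a terminating 0:
  6 -> 1111110 (7 bits)
  12 -> 1111111111110 (13 bits)
  2 -> 110 (3 bits)
Total length = 7 + 13 + 3 = 23 bits.

Unary([6, 12, 2]) = 11111101111111111110110 (23 bits)


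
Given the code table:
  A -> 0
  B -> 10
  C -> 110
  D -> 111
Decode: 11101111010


Decoding:
111 -> D
0 -> A
111 -> D
10 -> B
10 -> B


Result: DADBB


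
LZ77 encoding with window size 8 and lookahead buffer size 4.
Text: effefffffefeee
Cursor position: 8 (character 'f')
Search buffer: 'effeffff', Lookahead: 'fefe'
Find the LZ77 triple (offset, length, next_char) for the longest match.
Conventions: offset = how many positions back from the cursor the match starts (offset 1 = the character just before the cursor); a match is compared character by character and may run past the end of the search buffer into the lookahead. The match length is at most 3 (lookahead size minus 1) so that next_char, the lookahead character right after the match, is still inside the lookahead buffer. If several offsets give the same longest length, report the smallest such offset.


Try each offset into the search buffer:
  offset=1 (pos 7, char 'f'): match length 1
  offset=2 (pos 6, char 'f'): match length 1
  offset=3 (pos 5, char 'f'): match length 1
  offset=4 (pos 4, char 'f'): match length 1
  offset=5 (pos 3, char 'e'): match length 0
  offset=6 (pos 2, char 'f'): match length 3
  offset=7 (pos 1, char 'f'): match length 1
  offset=8 (pos 0, char 'e'): match length 0
Longest match has length 3 at offset 6.
next_char = character at position 8 + 3 = 11 -> 'e'

Best match: offset=6, length=3 (matching 'fef' starting at position 2)
LZ77 triple: (6, 3, 'e')


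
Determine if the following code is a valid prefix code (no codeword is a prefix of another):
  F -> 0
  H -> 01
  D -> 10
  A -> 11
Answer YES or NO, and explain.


Checking each pair (does one codeword prefix another?):
  F='0' vs H='01': prefix -- VIOLATION

NO -- this is NOT a valid prefix code. F (0) is a prefix of H (01).


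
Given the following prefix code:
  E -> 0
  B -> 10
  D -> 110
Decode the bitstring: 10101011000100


Decoding step by step:
Bits 10 -> B
Bits 10 -> B
Bits 10 -> B
Bits 110 -> D
Bits 0 -> E
Bits 0 -> E
Bits 10 -> B
Bits 0 -> E


Decoded message: BBBDEEBE


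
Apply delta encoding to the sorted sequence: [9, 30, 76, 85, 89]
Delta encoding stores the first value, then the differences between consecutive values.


First value: 9
Deltas:
  30 - 9 = 21
  76 - 30 = 46
  85 - 76 = 9
  89 - 85 = 4


Delta encoded: [9, 21, 46, 9, 4]


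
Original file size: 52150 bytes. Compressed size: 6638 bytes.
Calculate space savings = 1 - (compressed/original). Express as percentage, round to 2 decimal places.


ratio = compressed/original = 6638/52150 = 0.127287
savings = 1 - ratio = 1 - 0.127287 = 0.872713
as a percentage: 0.872713 * 100 = 87.27%

Space savings = 1 - 6638/52150 = 87.27%


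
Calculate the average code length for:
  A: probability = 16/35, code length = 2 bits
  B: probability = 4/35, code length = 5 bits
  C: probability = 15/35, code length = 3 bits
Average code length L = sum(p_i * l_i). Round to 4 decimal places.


Weighted contributions p_i * l_i:
  A: (16/35) * 2 = 32/35
  B: (4/35) * 5 = 20/35
  C: (15/35) * 3 = 45/35
Sum = (32 + 20 + 45)/35 = 97/35

L = 97/35 = 2.7714 bits/symbol


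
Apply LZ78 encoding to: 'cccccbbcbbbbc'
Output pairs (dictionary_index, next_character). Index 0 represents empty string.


LZ78 encoding steps:
Dictionary: {0: ''}
Step 1: w='' (idx 0), next='c' -> output (0, 'c'), add 'c' as idx 1
Step 2: w='c' (idx 1), next='c' -> output (1, 'c'), add 'cc' as idx 2
Step 3: w='cc' (idx 2), next='b' -> output (2, 'b'), add 'ccb' as idx 3
Step 4: w='' (idx 0), next='b' -> output (0, 'b'), add 'b' as idx 4
Step 5: w='c' (idx 1), next='b' -> output (1, 'b'), add 'cb' as idx 5
Step 6: w='b' (idx 4), next='b' -> output (4, 'b'), add 'bb' as idx 6
Step 7: w='b' (idx 4), next='c' -> output (4, 'c'), add 'bc' as idx 7


Encoded: [(0, 'c'), (1, 'c'), (2, 'b'), (0, 'b'), (1, 'b'), (4, 'b'), (4, 'c')]


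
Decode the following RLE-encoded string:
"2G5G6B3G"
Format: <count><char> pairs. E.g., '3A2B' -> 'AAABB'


Expanding each <count><char> pair:
  2G -> 'GG'
  5G -> 'GGGGG'
  6B -> 'BBBBBB'
  3G -> 'GGG'

Decoded = GGGGGGGBBBBBBGGG


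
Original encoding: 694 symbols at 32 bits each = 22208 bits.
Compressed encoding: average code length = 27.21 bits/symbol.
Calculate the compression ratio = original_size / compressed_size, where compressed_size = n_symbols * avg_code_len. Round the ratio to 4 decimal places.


original_size = n_symbols * orig_bits = 694 * 32 = 22208 bits
compressed_size = n_symbols * avg_code_len = 694 * 27.21 = 18883.74 bits
ratio = original_size / compressed_size = 22208 / 18883.74 = 1.176

Compression ratio = 1.176


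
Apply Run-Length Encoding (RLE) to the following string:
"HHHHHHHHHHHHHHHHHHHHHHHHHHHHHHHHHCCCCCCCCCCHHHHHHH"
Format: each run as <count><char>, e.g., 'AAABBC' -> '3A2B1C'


Scanning runs left to right:
  i=0: run of 'H' x 33 -> '33H'
  i=33: run of 'C' x 10 -> '10C'
  i=43: run of 'H' x 7 -> '7H'

RLE = 33H10C7H


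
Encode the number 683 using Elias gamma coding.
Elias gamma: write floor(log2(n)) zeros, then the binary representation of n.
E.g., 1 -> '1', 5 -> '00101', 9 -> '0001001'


num_bits = floor(log2(683)) + 1 = 10
leading_zeros = num_bits - 1 = 9
binary(683) = 1010101011

Elias gamma(683) = '000000000' + '1010101011' = 0000000001010101011 (19 bits)


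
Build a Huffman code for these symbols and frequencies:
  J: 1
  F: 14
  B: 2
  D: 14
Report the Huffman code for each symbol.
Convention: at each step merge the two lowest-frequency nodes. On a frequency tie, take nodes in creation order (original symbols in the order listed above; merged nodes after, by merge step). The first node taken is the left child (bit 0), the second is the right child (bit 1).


Huffman tree construction:
Step 1: Merge J(1) + B(2) = 3
Step 2: Merge (J+B)(3) + F(14) = 17
Step 3: Merge D(14) + ((J+B)+F)(17) = 31
Read each symbol's code off the tree from the root (left child = 0, right child = 1).

Codes:
  J: 100 (length 3)
  F: 11 (length 2)
  B: 101 (length 3)
  D: 0 (length 1)
Average code length: 51/31 = 1.6452 bits/symbol


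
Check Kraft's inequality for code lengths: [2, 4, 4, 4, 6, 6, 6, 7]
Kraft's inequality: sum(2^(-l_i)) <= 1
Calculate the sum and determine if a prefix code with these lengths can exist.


Sum = 2^(-2) + 2^(-4) + 2^(-4) + 2^(-4) + 2^(-6) + 2^(-6) + 2^(-6) + 2^(-7)
    = 0.25 + 0.0625 + 0.0625 + 0.0625 + 0.015625 + 0.015625 + 0.015625 + 0.0078125
    = 63/128 = 0.4921875
Since 0.4921875 <= 1, Kraft's inequality IS satisfied.
A prefix code with these lengths CAN exist.

Kraft sum = 0.4921875. Satisfied.


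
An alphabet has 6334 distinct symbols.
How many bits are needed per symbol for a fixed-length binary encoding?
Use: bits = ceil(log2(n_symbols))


log2(6334) = 12.6289
Bracket: 2^12 = 4096 < 6334 <= 2^13 = 8192
So ceil(log2(6334)) = 13

bits = ceil(log2(6334)) = ceil(12.6289) = 13 bits


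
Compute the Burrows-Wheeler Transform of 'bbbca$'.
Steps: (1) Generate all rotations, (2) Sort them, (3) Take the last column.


Rotations (sorted):
  0: $bbbca -> last char: a
  1: a$bbbc -> last char: c
  2: bbbca$ -> last char: $
  3: bbca$b -> last char: b
  4: bca$bb -> last char: b
  5: ca$bbb -> last char: b


BWT = ac$bbb


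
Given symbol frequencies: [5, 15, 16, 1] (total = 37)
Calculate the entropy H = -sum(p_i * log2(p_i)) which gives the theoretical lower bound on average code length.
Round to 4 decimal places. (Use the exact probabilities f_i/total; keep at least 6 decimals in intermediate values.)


Per-symbol terms -p_i * log2(p_i) with p_i = f_i/37:
  p = 5/37 = 0.135135: log2(p) = -2.887525, -p*log2(p) = 0.390206
  p = 15/37 = 0.405405: log2(p) = -1.302563, -p*log2(p) = 0.528066
  p = 16/37 = 0.432432: log2(p) = -1.209453, -p*log2(p) = 0.523007
  p = 1/37 = 0.027027: log2(p) = -5.209453, -p*log2(p) = 0.140796
H = 0.390206 + 0.528066 + 0.523007 + 0.140796 = 1.582075

H = 1.5821 bits/symbol


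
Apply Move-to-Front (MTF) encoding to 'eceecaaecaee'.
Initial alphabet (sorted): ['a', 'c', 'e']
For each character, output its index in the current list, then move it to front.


MTF encoding:
'e': index 2 in ['a', 'c', 'e'] -> ['e', 'a', 'c']
'c': index 2 in ['e', 'a', 'c'] -> ['c', 'e', 'a']
'e': index 1 in ['c', 'e', 'a'] -> ['e', 'c', 'a']
'e': index 0 in ['e', 'c', 'a'] -> ['e', 'c', 'a']
'c': index 1 in ['e', 'c', 'a'] -> ['c', 'e', 'a']
'a': index 2 in ['c', 'e', 'a'] -> ['a', 'c', 'e']
'a': index 0 in ['a', 'c', 'e'] -> ['a', 'c', 'e']
'e': index 2 in ['a', 'c', 'e'] -> ['e', 'a', 'c']
'c': index 2 in ['e', 'a', 'c'] -> ['c', 'e', 'a']
'a': index 2 in ['c', 'e', 'a'] -> ['a', 'c', 'e']
'e': index 2 in ['a', 'c', 'e'] -> ['e', 'a', 'c']
'e': index 0 in ['e', 'a', 'c'] -> ['e', 'a', 'c']


Output: [2, 2, 1, 0, 1, 2, 0, 2, 2, 2, 2, 0]


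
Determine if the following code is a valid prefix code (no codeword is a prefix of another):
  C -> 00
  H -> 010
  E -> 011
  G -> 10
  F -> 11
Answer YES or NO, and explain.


Checking each pair (does one codeword prefix another?):
  C='00' vs H='010': no prefix
  C='00' vs E='011': no prefix
  C='00' vs G='10': no prefix
  C='00' vs F='11': no prefix
  H='010' vs C='00': no prefix
  H='010' vs E='011': no prefix
  H='010' vs G='10': no prefix
  H='010' vs F='11': no prefix
  E='011' vs C='00': no prefix
  E='011' vs H='010': no prefix
  E='011' vs G='10': no prefix
  E='011' vs F='11': no prefix
  G='10' vs C='00': no prefix
  G='10' vs H='010': no prefix
  G='10' vs E='011': no prefix
  G='10' vs F='11': no prefix
  F='11' vs C='00': no prefix
  F='11' vs H='010': no prefix
  F='11' vs E='011': no prefix
  F='11' vs G='10': no prefix
No violation found over all pairs.

YES -- this is a valid prefix code. No codeword is a prefix of any other codeword.


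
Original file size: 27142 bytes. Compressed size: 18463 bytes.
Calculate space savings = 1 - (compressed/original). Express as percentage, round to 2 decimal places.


ratio = compressed/original = 18463/27142 = 0.680237
savings = 1 - ratio = 1 - 0.680237 = 0.319763
as a percentage: 0.319763 * 100 = 31.98%

Space savings = 1 - 18463/27142 = 31.98%


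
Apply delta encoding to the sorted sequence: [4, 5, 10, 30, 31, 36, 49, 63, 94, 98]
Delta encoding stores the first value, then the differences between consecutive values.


First value: 4
Deltas:
  5 - 4 = 1
  10 - 5 = 5
  30 - 10 = 20
  31 - 30 = 1
  36 - 31 = 5
  49 - 36 = 13
  63 - 49 = 14
  94 - 63 = 31
  98 - 94 = 4


Delta encoded: [4, 1, 5, 20, 1, 5, 13, 14, 31, 4]


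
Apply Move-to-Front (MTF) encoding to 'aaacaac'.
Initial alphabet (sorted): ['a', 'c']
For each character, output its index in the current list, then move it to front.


MTF encoding:
'a': index 0 in ['a', 'c'] -> ['a', 'c']
'a': index 0 in ['a', 'c'] -> ['a', 'c']
'a': index 0 in ['a', 'c'] -> ['a', 'c']
'c': index 1 in ['a', 'c'] -> ['c', 'a']
'a': index 1 in ['c', 'a'] -> ['a', 'c']
'a': index 0 in ['a', 'c'] -> ['a', 'c']
'c': index 1 in ['a', 'c'] -> ['c', 'a']


Output: [0, 0, 0, 1, 1, 0, 1]


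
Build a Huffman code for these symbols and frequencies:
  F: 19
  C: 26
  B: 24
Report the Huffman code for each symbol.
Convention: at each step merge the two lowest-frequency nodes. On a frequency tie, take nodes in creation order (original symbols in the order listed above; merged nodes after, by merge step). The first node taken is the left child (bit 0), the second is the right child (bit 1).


Huffman tree construction:
Step 1: Merge F(19) + B(24) = 43
Step 2: Merge C(26) + (F+B)(43) = 69
Read each symbol's code off the tree from the root (left child = 0, right child = 1).

Codes:
  F: 10 (length 2)
  C: 0 (length 1)
  B: 11 (length 2)
Average code length: 112/69 = 1.6232 bits/symbol


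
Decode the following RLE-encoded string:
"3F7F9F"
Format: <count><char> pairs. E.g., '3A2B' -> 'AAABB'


Expanding each <count><char> pair:
  3F -> 'FFF'
  7F -> 'FFFFFFF'
  9F -> 'FFFFFFFFF'

Decoded = FFFFFFFFFFFFFFFFFFF


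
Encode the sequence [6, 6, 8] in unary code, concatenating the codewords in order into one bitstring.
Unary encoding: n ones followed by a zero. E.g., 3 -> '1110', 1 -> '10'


Encode each number as n ones followed by a terminating 0:
  6 -> 1111110 (7 bits)
  6 -> 1111110 (7 bits)
  8 -> 111111110 (9 bits)
Total length = 7 + 7 + 9 = 23 bits.

Unary([6, 6, 8]) = 11111101111110111111110 (23 bits)


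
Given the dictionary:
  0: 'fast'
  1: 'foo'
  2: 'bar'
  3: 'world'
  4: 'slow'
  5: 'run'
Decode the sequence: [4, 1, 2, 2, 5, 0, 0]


Look up each index in the dictionary:
  4 -> 'slow'
  1 -> 'foo'
  2 -> 'bar'
  2 -> 'bar'
  5 -> 'run'
  0 -> 'fast'
  0 -> 'fast'

Decoded: "slow foo bar bar run fast fast"


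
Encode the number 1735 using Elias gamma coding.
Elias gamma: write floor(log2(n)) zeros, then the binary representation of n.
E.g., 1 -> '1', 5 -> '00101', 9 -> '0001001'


num_bits = floor(log2(1735)) + 1 = 11
leading_zeros = num_bits - 1 = 10
binary(1735) = 11011000111

Elias gamma(1735) = '0000000000' + '11011000111' = 000000000011011000111 (21 bits)


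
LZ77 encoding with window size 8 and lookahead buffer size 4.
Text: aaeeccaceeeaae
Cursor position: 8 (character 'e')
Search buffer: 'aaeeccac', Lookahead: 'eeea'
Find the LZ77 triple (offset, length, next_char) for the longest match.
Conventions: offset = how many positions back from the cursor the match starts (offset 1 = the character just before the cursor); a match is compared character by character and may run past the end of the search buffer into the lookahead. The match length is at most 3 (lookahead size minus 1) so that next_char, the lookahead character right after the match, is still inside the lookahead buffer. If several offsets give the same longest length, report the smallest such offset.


Try each offset into the search buffer:
  offset=1 (pos 7, char 'c'): match length 0
  offset=2 (pos 6, char 'a'): match length 0
  offset=3 (pos 5, char 'c'): match length 0
  offset=4 (pos 4, char 'c'): match length 0
  offset=5 (pos 3, char 'e'): match length 1
  offset=6 (pos 2, char 'e'): match length 2
  offset=7 (pos 1, char 'a'): match length 0
  offset=8 (pos 0, char 'a'): match length 0
Longest match has length 2 at offset 6.
next_char = character at position 8 + 2 = 10 -> 'e'

Best match: offset=6, length=2 (matching 'ee' starting at position 2)
LZ77 triple: (6, 2, 'e')


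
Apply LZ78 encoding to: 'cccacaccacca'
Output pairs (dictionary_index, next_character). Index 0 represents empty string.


LZ78 encoding steps:
Dictionary: {0: ''}
Step 1: w='' (idx 0), next='c' -> output (0, 'c'), add 'c' as idx 1
Step 2: w='c' (idx 1), next='c' -> output (1, 'c'), add 'cc' as idx 2
Step 3: w='' (idx 0), next='a' -> output (0, 'a'), add 'a' as idx 3
Step 4: w='c' (idx 1), next='a' -> output (1, 'a'), add 'ca' as idx 4
Step 5: w='cc' (idx 2), next='a' -> output (2, 'a'), add 'cca' as idx 5
Step 6: w='cca' (idx 5), end of input -> output (5, '')


Encoded: [(0, 'c'), (1, 'c'), (0, 'a'), (1, 'a'), (2, 'a'), (5, '')]


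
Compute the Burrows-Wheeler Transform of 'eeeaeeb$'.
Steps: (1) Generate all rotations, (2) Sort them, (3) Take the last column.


Rotations (sorted):
  0: $eeeaeeb -> last char: b
  1: aeeb$eee -> last char: e
  2: b$eeeaee -> last char: e
  3: eaeeb$ee -> last char: e
  4: eb$eeeae -> last char: e
  5: eeaeeb$e -> last char: e
  6: eeb$eeea -> last char: a
  7: eeeaeeb$ -> last char: $


BWT = beeeeea$


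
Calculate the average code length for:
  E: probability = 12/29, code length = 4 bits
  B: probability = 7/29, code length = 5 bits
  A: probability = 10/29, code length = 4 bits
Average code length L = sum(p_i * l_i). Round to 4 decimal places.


Weighted contributions p_i * l_i:
  E: (12/29) * 4 = 48/29
  B: (7/29) * 5 = 35/29
  A: (10/29) * 4 = 40/29
Sum = (48 + 35 + 40)/29 = 123/29

L = 123/29 = 4.2414 bits/symbol


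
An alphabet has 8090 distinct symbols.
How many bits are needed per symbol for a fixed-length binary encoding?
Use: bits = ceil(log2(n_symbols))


log2(8090) = 12.9819
Bracket: 2^12 = 4096 < 8090 <= 2^13 = 8192
So ceil(log2(8090)) = 13

bits = ceil(log2(8090)) = ceil(12.9819) = 13 bits


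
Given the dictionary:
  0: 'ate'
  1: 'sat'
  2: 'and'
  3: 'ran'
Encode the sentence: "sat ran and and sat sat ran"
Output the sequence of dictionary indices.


Look up each word in the dictionary:
  'sat' -> 1
  'ran' -> 3
  'and' -> 2
  'and' -> 2
  'sat' -> 1
  'sat' -> 1
  'ran' -> 3

Encoded: [1, 3, 2, 2, 1, 1, 3]


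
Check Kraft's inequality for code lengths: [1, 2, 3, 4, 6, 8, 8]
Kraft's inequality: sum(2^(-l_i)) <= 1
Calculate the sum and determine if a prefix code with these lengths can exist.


Sum = 2^(-1) + 2^(-2) + 2^(-3) + 2^(-4) + 2^(-6) + 2^(-8) + 2^(-8)
    = 0.5 + 0.25 + 0.125 + 0.0625 + 0.015625 + 0.00390625 + 0.00390625
    = 246/256 = 0.9609375
Since 0.9609375 <= 1, Kraft's inequality IS satisfied.
A prefix code with these lengths CAN exist.

Kraft sum = 0.9609375. Satisfied.


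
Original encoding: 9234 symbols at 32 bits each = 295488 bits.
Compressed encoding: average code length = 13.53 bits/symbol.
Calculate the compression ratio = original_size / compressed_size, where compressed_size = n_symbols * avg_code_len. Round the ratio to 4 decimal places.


original_size = n_symbols * orig_bits = 9234 * 32 = 295488 bits
compressed_size = n_symbols * avg_code_len = 9234 * 13.53 = 124936.02 bits
ratio = original_size / compressed_size = 295488 / 124936.02 = 2.3651

Compression ratio = 2.3651


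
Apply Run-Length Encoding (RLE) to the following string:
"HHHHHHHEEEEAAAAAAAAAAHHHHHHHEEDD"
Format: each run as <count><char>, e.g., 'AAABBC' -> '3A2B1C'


Scanning runs left to right:
  i=0: run of 'H' x 7 -> '7H'
  i=7: run of 'E' x 4 -> '4E'
  i=11: run of 'A' x 10 -> '10A'
  i=21: run of 'H' x 7 -> '7H'
  i=28: run of 'E' x 2 -> '2E'
  i=30: run of 'D' x 2 -> '2D'

RLE = 7H4E10A7H2E2D


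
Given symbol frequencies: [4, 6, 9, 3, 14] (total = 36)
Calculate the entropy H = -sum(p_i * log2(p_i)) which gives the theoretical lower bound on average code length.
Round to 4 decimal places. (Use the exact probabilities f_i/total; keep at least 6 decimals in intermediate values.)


Per-symbol terms -p_i * log2(p_i) with p_i = f_i/36:
  p = 4/36 = 0.111111: log2(p) = -3.169925, -p*log2(p) = 0.352214
  p = 6/36 = 0.166667: log2(p) = -2.584963, -p*log2(p) = 0.430827
  p = 9/36 = 0.250000: log2(p) = -2.000000, -p*log2(p) = 0.500000
  p = 3/36 = 0.083333: log2(p) = -3.584963, -p*log2(p) = 0.298747
  p = 14/36 = 0.388889: log2(p) = -1.362570, -p*log2(p) = 0.529888
H = 0.352214 + 0.430827 + 0.500000 + 0.298747 + 0.529888 = 2.111676

H = 2.1117 bits/symbol


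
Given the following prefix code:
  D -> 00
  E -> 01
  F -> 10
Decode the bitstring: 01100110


Decoding step by step:
Bits 01 -> E
Bits 10 -> F
Bits 01 -> E
Bits 10 -> F


Decoded message: EFEF


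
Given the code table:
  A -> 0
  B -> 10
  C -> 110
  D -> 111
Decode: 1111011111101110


Decoding:
111 -> D
10 -> B
111 -> D
111 -> D
0 -> A
111 -> D
0 -> A


Result: DBDDADA


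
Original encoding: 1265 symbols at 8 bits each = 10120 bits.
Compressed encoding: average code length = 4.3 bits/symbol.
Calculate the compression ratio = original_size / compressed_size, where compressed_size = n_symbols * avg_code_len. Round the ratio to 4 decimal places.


original_size = n_symbols * orig_bits = 1265 * 8 = 10120 bits
compressed_size = n_symbols * avg_code_len = 1265 * 4.3 = 5439.5 bits
ratio = original_size / compressed_size = 10120 / 5439.5 = 1.8605

Compression ratio = 1.8605


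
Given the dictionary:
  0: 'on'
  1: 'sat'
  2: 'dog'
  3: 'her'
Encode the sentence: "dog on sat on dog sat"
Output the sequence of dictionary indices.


Look up each word in the dictionary:
  'dog' -> 2
  'on' -> 0
  'sat' -> 1
  'on' -> 0
  'dog' -> 2
  'sat' -> 1

Encoded: [2, 0, 1, 0, 2, 1]


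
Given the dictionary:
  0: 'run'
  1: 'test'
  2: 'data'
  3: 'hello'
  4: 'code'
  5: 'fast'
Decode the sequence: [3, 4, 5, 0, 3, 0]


Look up each index in the dictionary:
  3 -> 'hello'
  4 -> 'code'
  5 -> 'fast'
  0 -> 'run'
  3 -> 'hello'
  0 -> 'run'

Decoded: "hello code fast run hello run"


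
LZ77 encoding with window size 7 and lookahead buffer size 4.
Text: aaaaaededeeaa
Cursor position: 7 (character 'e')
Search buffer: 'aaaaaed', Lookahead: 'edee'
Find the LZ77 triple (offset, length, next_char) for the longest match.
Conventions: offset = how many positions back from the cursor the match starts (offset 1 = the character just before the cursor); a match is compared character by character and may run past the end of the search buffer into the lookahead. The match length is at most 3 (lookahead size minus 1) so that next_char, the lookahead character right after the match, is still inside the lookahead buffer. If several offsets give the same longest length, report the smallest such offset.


Try each offset into the search buffer:
  offset=1 (pos 6, char 'd'): match length 0
  offset=2 (pos 5, char 'e'): match length 3
  offset=3 (pos 4, char 'a'): match length 0
  offset=4 (pos 3, char 'a'): match length 0
  offset=5 (pos 2, char 'a'): match length 0
  offset=6 (pos 1, char 'a'): match length 0
  offset=7 (pos 0, char 'a'): match length 0
Longest match has length 3 at offset 2.
next_char = character at position 7 + 3 = 10 -> 'e'

Best match: offset=2, length=3 (matching 'ede' starting at position 5)
LZ77 triple: (2, 3, 'e')


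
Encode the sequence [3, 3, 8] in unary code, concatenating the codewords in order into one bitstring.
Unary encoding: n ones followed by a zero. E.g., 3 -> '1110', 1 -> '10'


Encode each number as n ones followed by a terminating 0:
  3 -> 1110 (4 bits)
  3 -> 1110 (4 bits)
  8 -> 111111110 (9 bits)
Total length = 4 + 4 + 9 = 17 bits.

Unary([3, 3, 8]) = 11101110111111110 (17 bits)


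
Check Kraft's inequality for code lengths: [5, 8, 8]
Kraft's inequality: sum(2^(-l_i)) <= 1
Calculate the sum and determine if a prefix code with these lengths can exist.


Sum = 2^(-5) + 2^(-8) + 2^(-8)
    = 0.03125 + 0.00390625 + 0.00390625
    = 10/256 = 0.0390625
Since 0.0390625 <= 1, Kraft's inequality IS satisfied.
A prefix code with these lengths CAN exist.

Kraft sum = 0.0390625. Satisfied.


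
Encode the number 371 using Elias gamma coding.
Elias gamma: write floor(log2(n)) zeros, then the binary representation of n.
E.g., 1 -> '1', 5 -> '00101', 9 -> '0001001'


num_bits = floor(log2(371)) + 1 = 9
leading_zeros = num_bits - 1 = 8
binary(371) = 101110011

Elias gamma(371) = '00000000' + '101110011' = 00000000101110011 (17 bits)


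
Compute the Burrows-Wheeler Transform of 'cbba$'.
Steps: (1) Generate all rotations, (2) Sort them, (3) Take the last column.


Rotations (sorted):
  0: $cbba -> last char: a
  1: a$cbb -> last char: b
  2: ba$cb -> last char: b
  3: bba$c -> last char: c
  4: cbba$ -> last char: $


BWT = abbc$


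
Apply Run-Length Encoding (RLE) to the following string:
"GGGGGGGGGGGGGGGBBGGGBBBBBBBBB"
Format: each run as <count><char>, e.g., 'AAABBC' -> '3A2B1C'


Scanning runs left to right:
  i=0: run of 'G' x 15 -> '15G'
  i=15: run of 'B' x 2 -> '2B'
  i=17: run of 'G' x 3 -> '3G'
  i=20: run of 'B' x 9 -> '9B'

RLE = 15G2B3G9B


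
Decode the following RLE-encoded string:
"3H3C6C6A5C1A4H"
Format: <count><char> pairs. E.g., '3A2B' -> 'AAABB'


Expanding each <count><char> pair:
  3H -> 'HHH'
  3C -> 'CCC'
  6C -> 'CCCCCC'
  6A -> 'AAAAAA'
  5C -> 'CCCCC'
  1A -> 'A'
  4H -> 'HHHH'

Decoded = HHHCCCCCCCCCAAAAAACCCCCAHHHH


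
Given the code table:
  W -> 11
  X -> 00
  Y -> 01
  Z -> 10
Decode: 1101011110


Decoding:
11 -> W
01 -> Y
01 -> Y
11 -> W
10 -> Z


Result: WYYWZ


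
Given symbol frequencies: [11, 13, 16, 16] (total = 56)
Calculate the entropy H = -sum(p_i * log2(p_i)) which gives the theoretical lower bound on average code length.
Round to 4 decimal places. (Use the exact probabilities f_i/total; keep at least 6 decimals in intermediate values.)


Per-symbol terms -p_i * log2(p_i) with p_i = f_i/56:
  p = 11/56 = 0.196429: log2(p) = -2.347923, -p*log2(p) = 0.461199
  p = 13/56 = 0.232143: log2(p) = -2.106915, -p*log2(p) = 0.489105
  p = 16/56 = 0.285714: log2(p) = -1.807355, -p*log2(p) = 0.516387
  p = 16/56 = 0.285714: log2(p) = -1.807355, -p*log2(p) = 0.516387
H = 0.461199 + 0.489105 + 0.516387 + 0.516387 = 1.983078

H = 1.9831 bits/symbol


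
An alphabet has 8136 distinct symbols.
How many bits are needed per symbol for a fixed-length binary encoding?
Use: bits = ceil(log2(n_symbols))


log2(8136) = 12.9901
Bracket: 2^12 = 4096 < 8136 <= 2^13 = 8192
So ceil(log2(8136)) = 13

bits = ceil(log2(8136)) = ceil(12.9901) = 13 bits


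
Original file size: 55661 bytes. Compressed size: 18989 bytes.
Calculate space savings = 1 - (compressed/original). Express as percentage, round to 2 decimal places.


ratio = compressed/original = 18989/55661 = 0.341154
savings = 1 - ratio = 1 - 0.341154 = 0.658846
as a percentage: 0.658846 * 100 = 65.88%

Space savings = 1 - 18989/55661 = 65.88%


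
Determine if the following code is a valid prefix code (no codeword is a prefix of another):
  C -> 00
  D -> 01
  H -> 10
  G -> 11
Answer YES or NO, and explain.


Checking each pair (does one codeword prefix another?):
  C='00' vs D='01': no prefix
  C='00' vs H='10': no prefix
  C='00' vs G='11': no prefix
  D='01' vs C='00': no prefix
  D='01' vs H='10': no prefix
  D='01' vs G='11': no prefix
  H='10' vs C='00': no prefix
  H='10' vs D='01': no prefix
  H='10' vs G='11': no prefix
  G='11' vs C='00': no prefix
  G='11' vs D='01': no prefix
  G='11' vs H='10': no prefix
No violation found over all pairs.

YES -- this is a valid prefix code. No codeword is a prefix of any other codeword.


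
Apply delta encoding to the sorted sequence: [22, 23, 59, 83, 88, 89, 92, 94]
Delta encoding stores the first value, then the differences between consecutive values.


First value: 22
Deltas:
  23 - 22 = 1
  59 - 23 = 36
  83 - 59 = 24
  88 - 83 = 5
  89 - 88 = 1
  92 - 89 = 3
  94 - 92 = 2


Delta encoded: [22, 1, 36, 24, 5, 1, 3, 2]


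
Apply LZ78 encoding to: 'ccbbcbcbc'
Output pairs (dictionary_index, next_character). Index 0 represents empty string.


LZ78 encoding steps:
Dictionary: {0: ''}
Step 1: w='' (idx 0), next='c' -> output (0, 'c'), add 'c' as idx 1
Step 2: w='c' (idx 1), next='b' -> output (1, 'b'), add 'cb' as idx 2
Step 3: w='' (idx 0), next='b' -> output (0, 'b'), add 'b' as idx 3
Step 4: w='cb' (idx 2), next='c' -> output (2, 'c'), add 'cbc' as idx 4
Step 5: w='b' (idx 3), next='c' -> output (3, 'c'), add 'bc' as idx 5


Encoded: [(0, 'c'), (1, 'b'), (0, 'b'), (2, 'c'), (3, 'c')]


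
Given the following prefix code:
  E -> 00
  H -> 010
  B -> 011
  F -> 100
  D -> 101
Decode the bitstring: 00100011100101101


Decoding step by step:
Bits 00 -> E
Bits 100 -> F
Bits 011 -> B
Bits 100 -> F
Bits 101 -> D
Bits 101 -> D


Decoded message: EFBFDD


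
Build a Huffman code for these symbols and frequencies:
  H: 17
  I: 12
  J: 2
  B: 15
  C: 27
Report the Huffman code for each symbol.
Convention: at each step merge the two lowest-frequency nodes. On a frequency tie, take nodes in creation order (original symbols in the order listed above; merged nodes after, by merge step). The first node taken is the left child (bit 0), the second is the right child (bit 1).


Huffman tree construction:
Step 1: Merge J(2) + I(12) = 14
Step 2: Merge (J+I)(14) + B(15) = 29
Step 3: Merge H(17) + C(27) = 44
Step 4: Merge ((J+I)+B)(29) + (H+C)(44) = 73
Read each symbol's code off the tree from the root (left child = 0, right child = 1).

Codes:
  H: 10 (length 2)
  I: 001 (length 3)
  J: 000 (length 3)
  B: 01 (length 2)
  C: 11 (length 2)
Average code length: 160/73 = 2.1918 bits/symbol


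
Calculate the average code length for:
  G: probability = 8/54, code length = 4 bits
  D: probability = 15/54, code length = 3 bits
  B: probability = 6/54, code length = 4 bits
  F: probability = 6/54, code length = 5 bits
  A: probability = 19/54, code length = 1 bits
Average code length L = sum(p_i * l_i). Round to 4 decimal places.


Weighted contributions p_i * l_i:
  G: (8/54) * 4 = 32/54
  D: (15/54) * 3 = 45/54
  B: (6/54) * 4 = 24/54
  F: (6/54) * 5 = 30/54
  A: (19/54) * 1 = 19/54
Sum = (32 + 45 + 24 + 30 + 19)/54 = 150/54

L = 150/54 = 2.7778 bits/symbol


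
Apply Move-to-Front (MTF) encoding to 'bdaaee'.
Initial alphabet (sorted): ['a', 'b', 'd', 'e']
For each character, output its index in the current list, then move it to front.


MTF encoding:
'b': index 1 in ['a', 'b', 'd', 'e'] -> ['b', 'a', 'd', 'e']
'd': index 2 in ['b', 'a', 'd', 'e'] -> ['d', 'b', 'a', 'e']
'a': index 2 in ['d', 'b', 'a', 'e'] -> ['a', 'd', 'b', 'e']
'a': index 0 in ['a', 'd', 'b', 'e'] -> ['a', 'd', 'b', 'e']
'e': index 3 in ['a', 'd', 'b', 'e'] -> ['e', 'a', 'd', 'b']
'e': index 0 in ['e', 'a', 'd', 'b'] -> ['e', 'a', 'd', 'b']


Output: [1, 2, 2, 0, 3, 0]


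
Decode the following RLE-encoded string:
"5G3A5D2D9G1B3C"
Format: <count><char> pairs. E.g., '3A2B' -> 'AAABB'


Expanding each <count><char> pair:
  5G -> 'GGGGG'
  3A -> 'AAA'
  5D -> 'DDDDD'
  2D -> 'DD'
  9G -> 'GGGGGGGGG'
  1B -> 'B'
  3C -> 'CCC'

Decoded = GGGGGAAADDDDDDDGGGGGGGGGBCCC


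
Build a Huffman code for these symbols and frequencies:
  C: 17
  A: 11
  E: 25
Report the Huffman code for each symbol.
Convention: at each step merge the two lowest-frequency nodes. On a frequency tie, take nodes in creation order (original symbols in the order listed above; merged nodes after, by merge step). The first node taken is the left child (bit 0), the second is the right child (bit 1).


Huffman tree construction:
Step 1: Merge A(11) + C(17) = 28
Step 2: Merge E(25) + (A+C)(28) = 53
Read each symbol's code off the tree from the root (left child = 0, right child = 1).

Codes:
  C: 11 (length 2)
  A: 10 (length 2)
  E: 0 (length 1)
Average code length: 81/53 = 1.5283 bits/symbol


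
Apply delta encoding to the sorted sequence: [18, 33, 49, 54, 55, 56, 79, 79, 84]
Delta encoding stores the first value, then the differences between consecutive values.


First value: 18
Deltas:
  33 - 18 = 15
  49 - 33 = 16
  54 - 49 = 5
  55 - 54 = 1
  56 - 55 = 1
  79 - 56 = 23
  79 - 79 = 0
  84 - 79 = 5


Delta encoded: [18, 15, 16, 5, 1, 1, 23, 0, 5]


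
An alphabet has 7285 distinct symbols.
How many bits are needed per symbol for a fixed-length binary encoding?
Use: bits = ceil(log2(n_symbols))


log2(7285) = 12.8307
Bracket: 2^12 = 4096 < 7285 <= 2^13 = 8192
So ceil(log2(7285)) = 13

bits = ceil(log2(7285)) = ceil(12.8307) = 13 bits


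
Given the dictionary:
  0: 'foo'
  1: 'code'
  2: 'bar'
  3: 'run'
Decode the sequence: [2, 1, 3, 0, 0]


Look up each index in the dictionary:
  2 -> 'bar'
  1 -> 'code'
  3 -> 'run'
  0 -> 'foo'
  0 -> 'foo'

Decoded: "bar code run foo foo"


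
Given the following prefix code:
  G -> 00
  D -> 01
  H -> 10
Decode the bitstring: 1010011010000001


Decoding step by step:
Bits 10 -> H
Bits 10 -> H
Bits 01 -> D
Bits 10 -> H
Bits 10 -> H
Bits 00 -> G
Bits 00 -> G
Bits 01 -> D


Decoded message: HHDHHGGD


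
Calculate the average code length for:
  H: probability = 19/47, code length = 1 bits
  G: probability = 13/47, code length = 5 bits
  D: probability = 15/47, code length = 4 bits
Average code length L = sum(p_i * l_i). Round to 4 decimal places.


Weighted contributions p_i * l_i:
  H: (19/47) * 1 = 19/47
  G: (13/47) * 5 = 65/47
  D: (15/47) * 4 = 60/47
Sum = (19 + 65 + 60)/47 = 144/47

L = 144/47 = 3.0638 bits/symbol


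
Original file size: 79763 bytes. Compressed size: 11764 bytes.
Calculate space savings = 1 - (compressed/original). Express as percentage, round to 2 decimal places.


ratio = compressed/original = 11764/79763 = 0.147487
savings = 1 - ratio = 1 - 0.147487 = 0.852513
as a percentage: 0.852513 * 100 = 85.25%

Space savings = 1 - 11764/79763 = 85.25%


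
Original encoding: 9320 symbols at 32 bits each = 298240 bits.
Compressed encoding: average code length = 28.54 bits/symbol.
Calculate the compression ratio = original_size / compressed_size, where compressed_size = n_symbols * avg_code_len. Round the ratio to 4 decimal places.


original_size = n_symbols * orig_bits = 9320 * 32 = 298240 bits
compressed_size = n_symbols * avg_code_len = 9320 * 28.54 = 265992.8 bits
ratio = original_size / compressed_size = 298240 / 265992.8 = 1.1212

Compression ratio = 1.1212


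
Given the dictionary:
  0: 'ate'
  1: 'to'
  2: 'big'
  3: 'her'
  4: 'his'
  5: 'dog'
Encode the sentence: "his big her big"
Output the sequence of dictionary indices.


Look up each word in the dictionary:
  'his' -> 4
  'big' -> 2
  'her' -> 3
  'big' -> 2

Encoded: [4, 2, 3, 2]
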